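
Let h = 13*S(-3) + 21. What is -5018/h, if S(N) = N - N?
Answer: -5018/21 ≈ -238.95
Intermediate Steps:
S(N) = 0
h = 21 (h = 13*0 + 21 = 0 + 21 = 21)
-5018/h = -5018/21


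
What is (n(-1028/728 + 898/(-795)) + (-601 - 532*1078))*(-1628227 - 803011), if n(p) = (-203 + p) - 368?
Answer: 101077602296200349/72345 ≈ 1.3972e+12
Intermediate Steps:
n(p) = -571 + p
(n(-1028/728 + 898/(-795)) + (-601 - 532*1078))*(-1628227 - 803011) = ((-571 + (-1028/728 + 898/(-795))) + (-601 - 532*1078))*(-1628227 - 803011) = ((-571 + (-1028*1/728 + 898*(-1/795))) + (-601 - 573496))*(-2431238) = ((-571 + (-257/182 - 898/795)) - 574097)*(-2431238) = ((-571 - 367751/144690) - 574097)*(-2431238) = (-82985741/144690 - 574097)*(-2431238) = -83149080671/144690*(-2431238) = 101077602296200349/72345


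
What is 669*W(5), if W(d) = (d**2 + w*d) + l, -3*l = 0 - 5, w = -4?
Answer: 4460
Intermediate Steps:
l = 5/3 (l = -(0 - 5)/3 = -1/3*(-5) = 5/3 ≈ 1.6667)
W(d) = 5/3 + d**2 - 4*d (W(d) = (d**2 - 4*d) + 5/3 = 5/3 + d**2 - 4*d)
669*W(5) = 669*(5/3 + 5**2 - 4*5) = 669*(5/3 + 25 - 20) = 669*(20/3) = 4460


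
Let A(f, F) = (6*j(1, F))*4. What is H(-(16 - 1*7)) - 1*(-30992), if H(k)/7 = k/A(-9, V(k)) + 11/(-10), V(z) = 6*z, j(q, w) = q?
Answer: 1239267/40 ≈ 30982.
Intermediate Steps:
A(f, F) = 24 (A(f, F) = (6*1)*4 = 6*4 = 24)
H(k) = -77/10 + 7*k/24 (H(k) = 7*(k/24 + 11/(-10)) = 7*(k*(1/24) + 11*(-1/10)) = 7*(k/24 - 11/10) = 7*(-11/10 + k/24) = -77/10 + 7*k/24)
H(-(16 - 1*7)) - 1*(-30992) = (-77/10 + 7*(-(16 - 1*7))/24) - 1*(-30992) = (-77/10 + 7*(-(16 - 7))/24) + 30992 = (-77/10 + 7*(-1*9)/24) + 30992 = (-77/10 + (7/24)*(-9)) + 30992 = (-77/10 - 21/8) + 30992 = -413/40 + 30992 = 1239267/40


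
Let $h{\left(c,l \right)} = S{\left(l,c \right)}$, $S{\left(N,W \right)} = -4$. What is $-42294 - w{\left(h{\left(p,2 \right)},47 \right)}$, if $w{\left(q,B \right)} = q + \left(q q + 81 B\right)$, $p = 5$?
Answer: $-46113$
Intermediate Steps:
$h{\left(c,l \right)} = -4$
$w{\left(q,B \right)} = q + q^{2} + 81 B$ ($w{\left(q,B \right)} = q + \left(q^{2} + 81 B\right) = q + q^{2} + 81 B$)
$-42294 - w{\left(h{\left(p,2 \right)},47 \right)} = -42294 - \left(-4 + \left(-4\right)^{2} + 81 \cdot 47\right) = -42294 - \left(-4 + 16 + 3807\right) = -42294 - 3819 = -46113$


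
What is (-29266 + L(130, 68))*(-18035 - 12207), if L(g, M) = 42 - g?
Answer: 887723668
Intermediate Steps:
(-29266 + L(130, 68))*(-18035 - 12207) = (-29266 + (42 - 1*130))*(-18035 - 12207) = (-29266 + (42 - 130))*(-30242) = (-29266 - 88)*(-30242) = -29354*(-30242) = 887723668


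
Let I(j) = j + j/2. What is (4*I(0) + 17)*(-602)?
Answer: -10234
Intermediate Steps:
I(j) = 3*j/2 (I(j) = j + j*(½) = j + j/2 = 3*j/2)
(4*I(0) + 17)*(-602) = (4*((3/2)*0) + 17)*(-602) = (4*0 + 17)*(-602) = (0 + 17)*(-602) = 17*(-602) = -10234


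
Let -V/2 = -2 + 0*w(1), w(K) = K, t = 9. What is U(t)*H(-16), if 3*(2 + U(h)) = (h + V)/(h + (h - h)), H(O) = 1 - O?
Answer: -697/27 ≈ -25.815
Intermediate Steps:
V = 4 (V = -2*(-2 + 0*1) = -2*(-2 + 0) = -2*(-2) = 4)
U(h) = -2 + (4 + h)/(3*h) (U(h) = -2 + ((h + 4)/(h + (h - h)))/3 = -2 + ((4 + h)/(h + 0))/3 = -2 + ((4 + h)/h)/3 = -2 + (4 + h)/(3*h))
U(t)*H(-16) = ((1/3)*(4 - 5*9)/9)*(1 - 1*(-16)) = ((1/3)*(1/9)*(4 - 45))*(1 + 16) = ((1/3)*(1/9)*(-41))*17 = -41/27*17 = -697/27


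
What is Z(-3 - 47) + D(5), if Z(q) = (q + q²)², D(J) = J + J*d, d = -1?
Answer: 6002500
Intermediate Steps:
D(J) = 0 (D(J) = J + J*(-1) = J - J = 0)
Z(-3 - 47) + D(5) = (-3 - 47)²*(1 + (-3 - 47))² + 0 = (-50)²*(1 - 50)² + 0 = 2500*(-49)² + 0 = 2500*2401 + 0 = 6002500 + 0 = 6002500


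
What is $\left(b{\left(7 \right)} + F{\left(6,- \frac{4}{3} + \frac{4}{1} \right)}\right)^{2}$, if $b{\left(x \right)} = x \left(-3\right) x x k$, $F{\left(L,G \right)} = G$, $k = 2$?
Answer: $\frac{38019556}{9} \approx 4.2244 \cdot 10^{6}$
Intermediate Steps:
$b{\left(x \right)} = - 6 x^{3}$ ($b{\left(x \right)} = x \left(-3\right) x x 2 = - 3 x x^{2} \cdot 2 = - 3 x 2 x^{2} = - 6 x^{3}$)
$\left(b{\left(7 \right)} + F{\left(6,- \frac{4}{3} + \frac{4}{1} \right)}\right)^{2} = \left(- 6 \cdot 7^{3} + \left(- \frac{4}{3} + \frac{4}{1}\right)\right)^{2} = \left(\left(-6\right) 343 + \left(\left(-4\right) \frac{1}{3} + 4 \cdot 1\right)\right)^{2} = \left(-2058 + \left(- \frac{4}{3} + 4\right)\right)^{2} = \left(-2058 + \frac{8}{3}\right)^{2} = \left(- \frac{6166}{3}\right)^{2} = \frac{38019556}{9}$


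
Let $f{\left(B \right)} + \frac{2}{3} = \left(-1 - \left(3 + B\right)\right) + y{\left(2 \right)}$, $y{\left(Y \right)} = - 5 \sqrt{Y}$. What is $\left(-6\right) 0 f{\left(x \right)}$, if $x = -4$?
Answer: $0$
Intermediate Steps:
$f{\left(B \right)} = - \frac{14}{3} - B - 5 \sqrt{2}$ ($f{\left(B \right)} = - \frac{2}{3} - \left(4 + B + 5 \sqrt{2}\right) = - \frac{14}{3} - B - 5 \sqrt{2}$)
$\left(-6\right) 0 f{\left(x \right)} = \left(-6\right) 0 \left(- \frac{14}{3} - -4 - 5 \sqrt{2}\right) = 0 \left(- \frac{14}{3} + 4 - 5 \sqrt{2}\right) = 0 \left(- \frac{2}{3} - 5 \sqrt{2}\right) = 0$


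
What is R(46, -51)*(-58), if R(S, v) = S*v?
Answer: 136068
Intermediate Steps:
R(46, -51)*(-58) = (46*(-51))*(-58) = -2346*(-58) = 136068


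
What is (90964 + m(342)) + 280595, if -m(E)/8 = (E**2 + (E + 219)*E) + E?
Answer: -2101785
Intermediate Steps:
m(E) = -8*E - 8*E**2 - 8*E*(219 + E) (m(E) = -8*((E**2 + (E + 219)*E) + E) = -8*((E**2 + (219 + E)*E) + E) = -8*((E**2 + E*(219 + E)) + E) = -8*(E + E**2 + E*(219 + E)) = -8*E - 8*E**2 - 8*E*(219 + E))
(90964 + m(342)) + 280595 = (90964 - 16*342*(110 + 342)) + 280595 = (90964 - 16*342*452) + 280595 = (90964 - 2473344) + 280595 = -2382380 + 280595 = -2101785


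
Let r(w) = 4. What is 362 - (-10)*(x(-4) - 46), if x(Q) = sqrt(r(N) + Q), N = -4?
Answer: -98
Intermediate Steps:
x(Q) = sqrt(4 + Q)
362 - (-10)*(x(-4) - 46) = 362 - (-10)*(sqrt(4 - 4) - 46) = 362 - (-10)*(sqrt(0) - 46) = 362 - (-10)*(0 - 46) = 362 - (-10)*(-46) = 362 - 1*460 = 362 - 460 = -98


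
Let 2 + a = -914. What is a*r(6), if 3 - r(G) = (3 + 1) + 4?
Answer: 4580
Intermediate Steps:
a = -916 (a = -2 - 914 = -916)
r(G) = -5 (r(G) = 3 - ((3 + 1) + 4) = 3 - (4 + 4) = 3 - 1*8 = 3 - 8 = -5)
a*r(6) = -916*(-5) = 4580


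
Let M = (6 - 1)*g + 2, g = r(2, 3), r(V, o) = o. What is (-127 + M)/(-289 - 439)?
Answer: 55/364 ≈ 0.15110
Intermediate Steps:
g = 3
M = 17 (M = (6 - 1)*3 + 2 = 5*3 + 2 = 15 + 2 = 17)
(-127 + M)/(-289 - 439) = (-127 + 17)/(-289 - 439) = -110/(-728) = -110*(-1/728) = 55/364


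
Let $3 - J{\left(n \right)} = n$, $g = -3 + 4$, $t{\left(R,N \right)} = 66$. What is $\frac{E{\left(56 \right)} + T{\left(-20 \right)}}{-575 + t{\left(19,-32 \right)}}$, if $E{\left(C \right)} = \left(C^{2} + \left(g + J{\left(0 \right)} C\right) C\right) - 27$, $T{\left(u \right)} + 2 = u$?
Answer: $- \frac{12551}{509} \approx -24.658$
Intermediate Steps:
$g = 1$
$J{\left(n \right)} = 3 - n$
$T{\left(u \right)} = -2 + u$
$E{\left(C \right)} = -27 + C^{2} + C \left(1 + 3 C\right)$ ($E{\left(C \right)} = \left(C^{2} + \left(1 + \left(3 - 0\right) C\right) C\right) - 27 = \left(C^{2} + \left(1 + \left(3 + 0\right) C\right) C\right) - 27 = \left(C^{2} + \left(1 + 3 C\right) C\right) - 27 = \left(C^{2} + C \left(1 + 3 C\right)\right) - 27 = -27 + C^{2} + C \left(1 + 3 C\right)$)
$\frac{E{\left(56 \right)} + T{\left(-20 \right)}}{-575 + t{\left(19,-32 \right)}} = \frac{\left(-27 + 56 + 4 \cdot 56^{2}\right) - 22}{-575 + 66} = \frac{\left(-27 + 56 + 4 \cdot 3136\right) - 22}{-509} = \left(\left(-27 + 56 + 12544\right) - 22\right) \left(- \frac{1}{509}\right) = \left(12573 - 22\right) \left(- \frac{1}{509}\right) = 12551 \left(- \frac{1}{509}\right) = - \frac{12551}{509}$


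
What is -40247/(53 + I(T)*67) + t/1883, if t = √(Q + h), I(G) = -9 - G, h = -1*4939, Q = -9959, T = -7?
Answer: 40247/81 + I*√14898/1883 ≈ 496.88 + 0.064821*I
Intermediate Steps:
h = -4939
t = I*√14898 (t = √(-9959 - 4939) = √(-14898) = I*√14898 ≈ 122.06*I)
-40247/(53 + I(T)*67) + t/1883 = -40247/(53 + (-9 - 1*(-7))*67) + (I*√14898)/1883 = -40247/(53 + (-9 + 7)*67) + (I*√14898)*(1/1883) = -40247/(53 - 2*67) + I*√14898/1883 = -40247/(53 - 134) + I*√14898/1883 = -40247/(-81) + I*√14898/1883 = -40247*(-1/81) + I*√14898/1883 = 40247/81 + I*√14898/1883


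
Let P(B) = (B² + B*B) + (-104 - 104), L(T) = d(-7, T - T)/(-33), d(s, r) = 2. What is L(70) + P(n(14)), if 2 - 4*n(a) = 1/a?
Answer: -10741831/51744 ≈ -207.60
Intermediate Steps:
n(a) = ½ - 1/(4*a)
L(T) = -2/33 (L(T) = 2/(-33) = 2*(-1/33) = -2/33)
P(B) = -208 + 2*B² (P(B) = (B² + B²) - 208 = 2*B² - 208 = -208 + 2*B²)
L(70) + P(n(14)) = -2/33 + (-208 + 2*((¼)*(-1 + 2*14)/14)²) = -2/33 + (-208 + 2*((¼)*(1/14)*(-1 + 28))²) = -2/33 + (-208 + 2*((¼)*(1/14)*27)²) = -2/33 + (-208 + 2*(27/56)²) = -2/33 + (-208 + 2*(729/3136)) = -2/33 + (-208 + 729/1568) = -2/33 - 325415/1568 = -10741831/51744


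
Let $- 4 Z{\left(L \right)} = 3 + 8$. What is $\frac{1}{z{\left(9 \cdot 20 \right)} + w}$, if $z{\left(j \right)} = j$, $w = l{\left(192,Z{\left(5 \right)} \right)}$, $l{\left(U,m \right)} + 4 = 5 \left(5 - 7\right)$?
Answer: $\frac{1}{166} \approx 0.0060241$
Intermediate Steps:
$Z{\left(L \right)} = - \frac{11}{4}$ ($Z{\left(L \right)} = - \frac{3 + 8}{4} = \left(- \frac{1}{4}\right) 11 = - \frac{11}{4}$)
$l{\left(U,m \right)} = -14$ ($l{\left(U,m \right)} = -4 + 5 \left(5 - 7\right) = -4 + 5 \left(-2\right) = -4 - 10 = -14$)
$w = -14$
$\frac{1}{z{\left(9 \cdot 20 \right)} + w} = \frac{1}{9 \cdot 20 - 14} = \frac{1}{180 - 14} = \frac{1}{166}$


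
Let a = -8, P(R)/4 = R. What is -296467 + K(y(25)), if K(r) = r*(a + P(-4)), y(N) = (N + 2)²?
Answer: -313963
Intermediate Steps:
P(R) = 4*R
y(N) = (2 + N)²
K(r) = -24*r (K(r) = r*(-8 + 4*(-4)) = r*(-8 - 16) = r*(-24) = -24*r)
-296467 + K(y(25)) = -296467 - 24*(2 + 25)² = -296467 - 24*27² = -296467 - 24*729 = -296467 - 17496 = -313963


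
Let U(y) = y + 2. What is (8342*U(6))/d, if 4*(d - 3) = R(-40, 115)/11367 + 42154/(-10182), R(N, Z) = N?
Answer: 5149296104256/151548955 ≈ 33978.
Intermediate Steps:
U(y) = 2 + y
d = 151548955/77159196 (d = 3 + (-40/11367 + 42154/(-10182))/4 = 3 + (-40*1/11367 + 42154*(-1/10182))/4 = 3 + (-40/11367 - 21077/5091)/4 = 3 + (¼)*(-79928633/19289799) = 3 - 79928633/77159196 = 151548955/77159196 ≈ 1.9641)
(8342*U(6))/d = (8342*(2 + 6))/(151548955/77159196) = (8342*8)*(77159196/151548955) = 66736*(77159196/151548955) = 5149296104256/151548955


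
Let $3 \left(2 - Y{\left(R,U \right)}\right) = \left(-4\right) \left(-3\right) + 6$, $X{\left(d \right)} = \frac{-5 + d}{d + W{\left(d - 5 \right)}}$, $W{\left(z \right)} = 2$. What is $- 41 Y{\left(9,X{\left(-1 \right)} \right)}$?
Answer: $164$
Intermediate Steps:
$X{\left(d \right)} = \frac{-5 + d}{2 + d}$ ($X{\left(d \right)} = \frac{-5 + d}{d + 2} = \frac{-5 + d}{2 + d}$)
$Y{\left(R,U \right)} = -4$ ($Y{\left(R,U \right)} = 2 - \frac{\left(-4\right) \left(-3\right) + 6}{3} = 2 - \frac{12 + 6}{3} = 2 - 6 = -4$)
$- 41 Y{\left(9,X{\left(-1 \right)} \right)} = \left(-41\right) \left(-4\right) = 164$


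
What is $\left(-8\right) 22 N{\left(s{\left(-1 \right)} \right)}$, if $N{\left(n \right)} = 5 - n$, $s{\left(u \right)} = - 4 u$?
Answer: $-176$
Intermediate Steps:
$\left(-8\right) 22 N{\left(s{\left(-1 \right)} \right)} = \left(-8\right) 22 \left(5 - \left(-4\right) \left(-1\right)\right) = - 176 \left(5 - 4\right) = \left(-176\right) 1 = -176$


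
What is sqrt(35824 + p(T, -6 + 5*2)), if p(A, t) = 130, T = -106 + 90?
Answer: sqrt(35954) ≈ 189.62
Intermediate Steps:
T = -16
sqrt(35824 + p(T, -6 + 5*2)) = sqrt(35824 + 130) = sqrt(35954)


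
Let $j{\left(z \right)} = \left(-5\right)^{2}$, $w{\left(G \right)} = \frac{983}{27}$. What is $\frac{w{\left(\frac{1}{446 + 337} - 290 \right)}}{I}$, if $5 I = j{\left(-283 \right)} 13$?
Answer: $\frac{983}{1755} \approx 0.56011$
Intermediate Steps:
$w{\left(G \right)} = \frac{983}{27}$ ($w{\left(G \right)} = 983 \cdot \frac{1}{27} = \frac{983}{27}$)
$j{\left(z \right)} = 25$
$I = 65$ ($I = \frac{25 \cdot 13}{5} = \frac{1}{5} \cdot 325 = 65$)
$\frac{w{\left(\frac{1}{446 + 337} - 290 \right)}}{I} = \frac{983}{27 \cdot 65} = \frac{983}{27} \cdot \frac{1}{65} = \frac{983}{1755}$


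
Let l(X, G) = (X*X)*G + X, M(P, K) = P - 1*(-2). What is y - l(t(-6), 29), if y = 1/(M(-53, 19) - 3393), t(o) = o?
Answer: -3574873/3444 ≈ -1038.0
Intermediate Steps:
M(P, K) = 2 + P (M(P, K) = P + 2 = 2 + P)
l(X, G) = X + G*X² (l(X, G) = X²*G + X = G*X² + X = X + G*X²)
y = -1/3444 (y = 1/((2 - 53) - 3393) = 1/(-51 - 3393) = 1/(-3444) = -1/3444 ≈ -0.00029036)
y - l(t(-6), 29) = -1/3444 - (-6)*(1 + 29*(-6)) = -1/3444 - (-6)*(1 - 174) = -1/3444 - (-6)*(-173) = -1/3444 - 1*1038 = -1/3444 - 1038 = -3574873/3444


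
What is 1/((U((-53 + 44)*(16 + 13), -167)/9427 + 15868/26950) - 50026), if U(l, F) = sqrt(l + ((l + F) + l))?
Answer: -3335645299401307200/166867027739701679327947 - 70731959375*I*sqrt(38)/333734055479403358655894 ≈ -1.999e-5 - 1.3065e-12*I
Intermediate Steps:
U(l, F) = sqrt(F + 3*l) (U(l, F) = sqrt(l + ((F + l) + l)) = sqrt(l + (F + 2*l)) = sqrt(F + 3*l))
1/((U((-53 + 44)*(16 + 13), -167)/9427 + 15868/26950) - 50026) = 1/((sqrt(-167 + 3*((-53 + 44)*(16 + 13)))/9427 + 15868/26950) - 50026) = 1/((sqrt(-167 + 3*(-9*29))*(1/9427) + 15868*(1/26950)) - 50026) = 1/((sqrt(-167 + 3*(-261))*(1/9427) + 7934/13475) - 50026) = 1/((sqrt(-167 - 783)*(1/9427) + 7934/13475) - 50026) = 1/((sqrt(-950)*(1/9427) + 7934/13475) - 50026) = 1/(((5*I*sqrt(38))*(1/9427) + 7934/13475) - 50026) = 1/((5*I*sqrt(38)/9427 + 7934/13475) - 50026) = 1/((7934/13475 + 5*I*sqrt(38)/9427) - 50026) = 1/(-674092416/13475 + 5*I*sqrt(38)/9427)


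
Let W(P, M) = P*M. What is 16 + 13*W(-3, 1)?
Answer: -23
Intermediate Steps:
W(P, M) = M*P
16 + 13*W(-3, 1) = 16 + 13*(1*(-3)) = 16 + 13*(-3) = 16 - 39 = -23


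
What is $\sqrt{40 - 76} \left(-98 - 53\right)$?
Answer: $- 906 i \approx - 906.0 i$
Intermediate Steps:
$\sqrt{40 - 76} \left(-98 - 53\right) = \sqrt{-36} \left(-151\right) = 6 i \left(-151\right) = - 906 i$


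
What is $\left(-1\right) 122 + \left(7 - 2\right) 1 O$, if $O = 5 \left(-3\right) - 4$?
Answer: $-217$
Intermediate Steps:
$O = -19$ ($O = -15 - 4 = -19$)
$\left(-1\right) 122 + \left(7 - 2\right) 1 O = \left(-1\right) 122 + \left(7 - 2\right) 1 \left(-19\right) = -122 + 5 \cdot 1 \left(-19\right) = -122 + 5 \left(-19\right) = -122 - 95 = -217$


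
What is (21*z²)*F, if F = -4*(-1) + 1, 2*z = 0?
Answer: 0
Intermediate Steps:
z = 0 (z = (½)*0 = 0)
F = 5 (F = 4 + 1 = 5)
(21*z²)*F = (21*0²)*5 = (21*0)*5 = 0*5 = 0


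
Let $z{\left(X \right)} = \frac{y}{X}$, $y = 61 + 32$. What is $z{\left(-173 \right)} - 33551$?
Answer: $- \frac{5804416}{173} \approx -33552.0$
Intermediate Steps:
$y = 93$
$z{\left(X \right)} = \frac{93}{X}$
$z{\left(-173 \right)} - 33551 = \frac{93}{-173} - 33551 = 93 \left(- \frac{1}{173}\right) - 33551 = - \frac{93}{173} - 33551 = - \frac{5804416}{173}$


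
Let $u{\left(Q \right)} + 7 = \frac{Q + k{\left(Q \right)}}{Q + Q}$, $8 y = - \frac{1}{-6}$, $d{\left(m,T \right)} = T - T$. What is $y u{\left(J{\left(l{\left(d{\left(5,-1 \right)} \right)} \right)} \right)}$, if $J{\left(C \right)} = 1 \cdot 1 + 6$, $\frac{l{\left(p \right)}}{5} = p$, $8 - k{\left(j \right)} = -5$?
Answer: $- \frac{13}{112} \approx -0.11607$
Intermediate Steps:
$d{\left(m,T \right)} = 0$
$k{\left(j \right)} = 13$ ($k{\left(j \right)} = 8 - -5 = 8 + 5 = 13$)
$l{\left(p \right)} = 5 p$
$J{\left(C \right)} = 7$ ($J{\left(C \right)} = 1 + 6 = 7$)
$y = \frac{1}{48}$ ($y = \frac{\left(-1\right) \frac{1}{-6}}{8} = \frac{\left(-1\right) \left(- \frac{1}{6}\right)}{8} = \frac{1}{8} \cdot \frac{1}{6} = \frac{1}{48} \approx 0.020833$)
$u{\left(Q \right)} = -7 + \frac{13 + Q}{2 Q}$ ($u{\left(Q \right)} = -7 + \frac{Q + 13}{Q + Q} = -7 + \frac{13 + Q}{2 Q}$)
$y u{\left(J{\left(l{\left(d{\left(5,-1 \right)} \right)} \right)} \right)} = \frac{\frac{13}{2} \cdot \frac{1}{7} \left(1 - 7\right)}{48} = \frac{\frac{13}{2} \cdot \frac{1}{7} \left(-6\right)}{48} = \frac{1}{48} \left(- \frac{39}{7}\right) = - \frac{13}{112}$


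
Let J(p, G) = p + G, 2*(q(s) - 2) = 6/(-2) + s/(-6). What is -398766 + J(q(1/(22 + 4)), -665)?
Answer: -124622317/312 ≈ -3.9943e+5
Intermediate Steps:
q(s) = 1/2 - s/12 (q(s) = 2 + (6/(-2) + s/(-6))/2 = 2 + (6*(-1/2) + s*(-1/6))/2 = 2 + (-3 - s/6)/2 = 2 + (-3/2 - s/12) = 1/2 - s/12)
J(p, G) = G + p
-398766 + J(q(1/(22 + 4)), -665) = -398766 + (-665 + (1/2 - 1/(12*(22 + 4)))) = -398766 + (-665 + (1/2 - 1/12/26)) = -398766 + (-665 + (1/2 - 1/12*1/26)) = -398766 + (-665 + (1/2 - 1/312)) = -398766 + (-665 + 155/312) = -398766 - 207325/312 = -124622317/312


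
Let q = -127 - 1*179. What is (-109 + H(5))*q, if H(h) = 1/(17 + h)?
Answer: 366741/11 ≈ 33340.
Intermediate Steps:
q = -306 (q = -127 - 179 = -306)
(-109 + H(5))*q = (-109 + 1/(17 + 5))*(-306) = (-109 + 1/22)*(-306) = -2397/22*(-306) = 366741/11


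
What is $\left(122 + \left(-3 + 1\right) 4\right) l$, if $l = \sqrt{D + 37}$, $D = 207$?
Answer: $228 \sqrt{61} \approx 1780.7$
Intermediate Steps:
$l = 2 \sqrt{61}$ ($l = \sqrt{207 + 37} = \sqrt{244} = 2 \sqrt{61} \approx 15.62$)
$\left(122 + \left(-3 + 1\right) 4\right) l = \left(122 + \left(-3 + 1\right) 4\right) 2 \sqrt{61} = \left(122 - 8\right) 2 \sqrt{61} = 114 \cdot 2 \sqrt{61} = 228 \sqrt{61}$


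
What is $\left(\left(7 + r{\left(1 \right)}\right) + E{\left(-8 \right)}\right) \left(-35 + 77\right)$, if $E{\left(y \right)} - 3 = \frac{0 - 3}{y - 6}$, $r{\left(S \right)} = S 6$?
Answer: $681$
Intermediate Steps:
$r{\left(S \right)} = 6 S$
$E{\left(y \right)} = 3 - \frac{3}{-6 + y}$ ($E{\left(y \right)} = 3 + \frac{0 - 3}{y - 6} = 3 - \frac{3}{-6 + y}$)
$\left(\left(7 + r{\left(1 \right)}\right) + E{\left(-8 \right)}\right) \left(-35 + 77\right) = \left(\left(7 + 6 \cdot 1\right) + \frac{3 \left(-7 - 8\right)}{-6 - 8}\right) \left(-35 + 77\right) = \left(\left(7 + 6\right) + 3 \frac{1}{-14} \left(-15\right)\right) 42 = \left(13 + 3 \left(- \frac{1}{14}\right) \left(-15\right)\right) 42 = \left(13 + \frac{45}{14}\right) 42 = \frac{227}{14} \cdot 42 = 681$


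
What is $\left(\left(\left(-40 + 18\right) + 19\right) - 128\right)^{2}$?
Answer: $17161$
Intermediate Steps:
$\left(\left(\left(-40 + 18\right) + 19\right) - 128\right)^{2} = \left(\left(-22 + 19\right) - 128\right)^{2} = \left(-3 - 128\right)^{2} = \left(-131\right)^{2} = 17161$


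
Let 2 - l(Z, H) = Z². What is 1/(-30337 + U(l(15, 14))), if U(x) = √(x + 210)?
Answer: -30337/920333582 - I*√13/920333582 ≈ -3.2963e-5 - 3.9177e-9*I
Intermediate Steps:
l(Z, H) = 2 - Z²
U(x) = √(210 + x)
1/(-30337 + U(l(15, 14))) = 1/(-30337 + √(210 + (2 - 1*15²))) = 1/(-30337 + √(210 + (2 - 1*225))) = 1/(-30337 + √(210 + (2 - 225))) = 1/(-30337 + √(210 - 223)) = 1/(-30337 + √(-13)) = 1/(-30337 + I*√13)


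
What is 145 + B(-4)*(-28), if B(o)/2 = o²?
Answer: -751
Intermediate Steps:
B(o) = 2*o²
145 + B(-4)*(-28) = 145 + (2*(-4)²)*(-28) = 145 + (2*16)*(-28) = 145 + 32*(-28) = 145 - 896 = -751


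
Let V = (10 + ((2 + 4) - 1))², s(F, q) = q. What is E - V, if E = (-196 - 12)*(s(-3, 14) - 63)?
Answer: 9967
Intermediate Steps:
V = 225 (V = (10 + (6 - 1))² = (10 + 5)² = 15² = 225)
E = 10192 (E = (-196 - 12)*(14 - 63) = -208*(-49) = 10192)
E - V = 10192 - 1*225 = 10192 - 225 = 9967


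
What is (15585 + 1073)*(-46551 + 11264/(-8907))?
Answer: -6907090127818/8907 ≈ -7.7547e+8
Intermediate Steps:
(15585 + 1073)*(-46551 + 11264/(-8907)) = 16658*(-46551 + 11264*(-1/8907)) = 16658*(-46551 - 11264/8907) = 16658*(-414641021/8907) = -6907090127818/8907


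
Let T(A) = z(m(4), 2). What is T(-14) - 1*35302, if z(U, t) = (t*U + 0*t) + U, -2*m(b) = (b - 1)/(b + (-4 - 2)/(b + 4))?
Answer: -458944/13 ≈ -35303.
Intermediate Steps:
m(b) = -(-1 + b)/(2*(b - 6/(4 + b))) (m(b) = -(b - 1)/(2*(b + (-4 - 2)/(b + 4))) = -(-1 + b)/(2*(b - 6/(4 + b))))
z(U, t) = U + U*t (z(U, t) = (U*t + 0) + U = U*t + U = U + U*t)
T(A) = -18/13 (T(A) = ((4 - 1*4**2 - 3*4)/(2*(-6 + 4**2 + 4*4)))*(1 + 2) = ((4 - 1*16 - 12)/(2*(-6 + 16 + 16)))*3 = ((1/2)*(4 - 16 - 12)/26)*3 = ((1/2)*(1/26)*(-24))*3 = -6/13*3 = -18/13)
T(-14) - 1*35302 = -18/13 - 1*35302 = -18/13 - 35302 = -458944/13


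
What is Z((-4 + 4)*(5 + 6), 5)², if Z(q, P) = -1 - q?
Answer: 1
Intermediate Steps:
Z((-4 + 4)*(5 + 6), 5)² = (-1 - (-4 + 4)*(5 + 6))² = (-1 - 0*11)² = (-1 - 1*0)² = (-1 + 0)² = (-1)² = 1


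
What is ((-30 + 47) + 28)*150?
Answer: 6750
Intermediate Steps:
((-30 + 47) + 28)*150 = (17 + 28)*150 = 45*150 = 6750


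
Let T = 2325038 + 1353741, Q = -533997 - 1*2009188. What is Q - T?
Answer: -6221964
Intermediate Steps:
Q = -2543185 (Q = -533997 - 2009188 = -2543185)
T = 3678779
Q - T = -2543185 - 1*3678779 = -2543185 - 3678779 = -6221964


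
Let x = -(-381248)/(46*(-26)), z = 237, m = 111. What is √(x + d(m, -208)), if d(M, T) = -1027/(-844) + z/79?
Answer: I*√9466830867/5486 ≈ 17.736*I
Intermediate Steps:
d(M, T) = 3559/844 (d(M, T) = -1027/(-844) + 237/79 = -1027*(-1/844) + 237*(1/79) = 1027/844 + 3 = 3559/844)
x = -4144/13 (x = -(-381248)/(-1196) = -(-381248)*(-1)/1196 = -851*112/299 = -4144/13 ≈ -318.77)
√(x + d(m, -208)) = √(-4144/13 + 3559/844) = √(-3451269/10972) = I*√9466830867/5486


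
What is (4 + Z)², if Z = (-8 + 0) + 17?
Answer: 169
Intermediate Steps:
Z = 9 (Z = -8 + 17 = 9)
(4 + Z)² = (4 + 9)² = 13² = 169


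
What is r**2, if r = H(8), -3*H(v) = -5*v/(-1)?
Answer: 1600/9 ≈ 177.78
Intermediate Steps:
H(v) = -5*v/3 (H(v) = -(-5)*v/(-1)/3 = -(-5)*v*(-1)/3 = -(-5)*(-v)/3 = -5*v/3)
r = -40/3 (r = -5/3*8 = -40/3 ≈ -13.333)
r**2 = (-40/3)**2 = 1600/9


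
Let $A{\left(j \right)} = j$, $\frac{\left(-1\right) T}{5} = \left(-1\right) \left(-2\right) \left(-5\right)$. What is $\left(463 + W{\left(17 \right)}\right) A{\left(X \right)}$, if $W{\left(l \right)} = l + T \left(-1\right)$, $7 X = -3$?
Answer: $- \frac{1290}{7} \approx -184.29$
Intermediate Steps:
$X = - \frac{3}{7}$ ($X = \frac{1}{7} \left(-3\right) = - \frac{3}{7} \approx -0.42857$)
$T = 50$ ($T = - 5 \left(-1\right) \left(-2\right) \left(-5\right) = - 5 \cdot 2 \left(-5\right) = \left(-5\right) \left(-10\right) = 50$)
$W{\left(l \right)} = -50 + l$ ($W{\left(l \right)} = l + 50 \left(-1\right) = l - 50 = -50 + l$)
$\left(463 + W{\left(17 \right)}\right) A{\left(X \right)} = \left(463 + \left(-50 + 17\right)\right) \left(- \frac{3}{7}\right) = \left(463 - 33\right) \left(- \frac{3}{7}\right) = 430 \left(- \frac{3}{7}\right) = - \frac{1290}{7}$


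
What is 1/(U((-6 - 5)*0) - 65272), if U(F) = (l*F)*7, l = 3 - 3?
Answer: -1/65272 ≈ -1.5320e-5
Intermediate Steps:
l = 0
U(F) = 0 (U(F) = (0*F)*7 = 0*7 = 0)
1/(U((-6 - 5)*0) - 65272) = 1/(0 - 65272) = 1/(-65272) = -1/65272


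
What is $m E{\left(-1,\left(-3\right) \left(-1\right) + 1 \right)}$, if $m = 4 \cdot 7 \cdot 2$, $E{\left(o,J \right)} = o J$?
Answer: $-224$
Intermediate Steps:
$E{\left(o,J \right)} = J o$
$m = 56$ ($m = 28 \cdot 2 = 56$)
$m E{\left(-1,\left(-3\right) \left(-1\right) + 1 \right)} = 56 \left(\left(-3\right) \left(-1\right) + 1\right) \left(-1\right) = 56 \left(3 + 1\right) \left(-1\right) = 56 \cdot 4 \left(-1\right) = 56 \left(-4\right) = -224$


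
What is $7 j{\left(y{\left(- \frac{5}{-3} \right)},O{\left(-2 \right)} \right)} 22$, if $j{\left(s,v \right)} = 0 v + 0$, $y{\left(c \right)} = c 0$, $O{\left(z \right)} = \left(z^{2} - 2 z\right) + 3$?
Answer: $0$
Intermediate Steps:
$O{\left(z \right)} = 3 + z^{2} - 2 z$
$y{\left(c \right)} = 0$
$j{\left(s,v \right)} = 0$ ($j{\left(s,v \right)} = 0 + 0 = 0$)
$7 j{\left(y{\left(- \frac{5}{-3} \right)},O{\left(-2 \right)} \right)} 22 = 7 \cdot 0 \cdot 22 = 0 \cdot 22 = 0$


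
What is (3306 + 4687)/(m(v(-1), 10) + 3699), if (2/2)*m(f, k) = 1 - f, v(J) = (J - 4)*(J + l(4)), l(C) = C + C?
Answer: 7993/3735 ≈ 2.1400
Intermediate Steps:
l(C) = 2*C
v(J) = (-4 + J)*(8 + J) (v(J) = (J - 4)*(J + 2*4) = (-4 + J)*(J + 8) = (-4 + J)*(8 + J))
m(f, k) = 1 - f
(3306 + 4687)/(m(v(-1), 10) + 3699) = (3306 + 4687)/((1 - (-32 + (-1)² + 4*(-1))) + 3699) = 7993/((1 - (-32 + 1 - 4)) + 3699) = 7993/((1 - 1*(-35)) + 3699) = 7993/((1 + 35) + 3699) = 7993/(36 + 3699) = 7993/3735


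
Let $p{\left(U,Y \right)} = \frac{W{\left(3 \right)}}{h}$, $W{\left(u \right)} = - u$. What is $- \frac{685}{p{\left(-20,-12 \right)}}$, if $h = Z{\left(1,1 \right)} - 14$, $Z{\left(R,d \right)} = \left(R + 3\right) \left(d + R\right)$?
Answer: $-1370$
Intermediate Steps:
$Z{\left(R,d \right)} = \left(3 + R\right) \left(R + d\right)$
$h = -6$ ($h = \left(1^{2} + 3 \cdot 1 + 3 \cdot 1 + 1 \cdot 1\right) - 14 = \left(1 + 3 + 3 + 1\right) - 14 = 8 - 14 = -6$)
$p{\left(U,Y \right)} = \frac{1}{2}$ ($p{\left(U,Y \right)} = \frac{\left(-1\right) 3}{-6} = \left(-3\right) \left(- \frac{1}{6}\right) = \frac{1}{2}$)
$- \frac{685}{p{\left(-20,-12 \right)}} = - 685 \frac{1}{\frac{1}{2}} = \left(-685\right) 2 = -1370$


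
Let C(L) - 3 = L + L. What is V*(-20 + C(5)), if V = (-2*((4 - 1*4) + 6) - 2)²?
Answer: -1372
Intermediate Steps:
C(L) = 3 + 2*L (C(L) = 3 + (L + L) = 3 + 2*L)
V = 196 (V = (-2*((4 - 4) + 6) - 2)² = (-2*(0 + 6) - 2)² = (-2*6 - 2)² = (-12 - 2)² = (-14)² = 196)
V*(-20 + C(5)) = 196*(-20 + (3 + 2*5)) = 196*(-20 + (3 + 10)) = 196*(-20 + 13) = 196*(-7) = -1372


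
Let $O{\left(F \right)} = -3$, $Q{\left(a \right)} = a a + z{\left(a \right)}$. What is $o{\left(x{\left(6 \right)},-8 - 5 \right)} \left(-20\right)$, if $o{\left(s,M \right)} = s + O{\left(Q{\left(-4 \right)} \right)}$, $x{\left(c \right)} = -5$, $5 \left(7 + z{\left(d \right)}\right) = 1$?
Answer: $160$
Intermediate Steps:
$z{\left(d \right)} = - \frac{34}{5}$ ($z{\left(d \right)} = -7 + \frac{1}{5} \cdot 1 = -7 + \frac{1}{5} = - \frac{34}{5}$)
$Q{\left(a \right)} = - \frac{34}{5} + a^{2}$ ($Q{\left(a \right)} = a a - \frac{34}{5} = a^{2} - \frac{34}{5} = - \frac{34}{5} + a^{2}$)
$o{\left(s,M \right)} = -3 + s$ ($o{\left(s,M \right)} = s - 3 = -3 + s$)
$o{\left(x{\left(6 \right)},-8 - 5 \right)} \left(-20\right) = \left(-3 - 5\right) \left(-20\right) = \left(-8\right) \left(-20\right) = 160$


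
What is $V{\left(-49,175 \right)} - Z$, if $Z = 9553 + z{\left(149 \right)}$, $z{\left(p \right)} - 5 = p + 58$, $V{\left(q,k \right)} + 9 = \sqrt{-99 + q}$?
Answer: $-9774 + 2 i \sqrt{37} \approx -9774.0 + 12.166 i$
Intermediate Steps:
$V{\left(q,k \right)} = -9 + \sqrt{-99 + q}$
$z{\left(p \right)} = 63 + p$ ($z{\left(p \right)} = 5 + \left(p + 58\right) = 5 + \left(58 + p\right) = 63 + p$)
$Z = 9765$ ($Z = 9553 + \left(63 + 149\right) = 9553 + 212 = 9765$)
$V{\left(-49,175 \right)} - Z = \left(-9 + \sqrt{-99 - 49}\right) - 9765 = \left(-9 + \sqrt{-148}\right) - 9765 = \left(-9 + 2 i \sqrt{37}\right) - 9765 = -9774 + 2 i \sqrt{37}$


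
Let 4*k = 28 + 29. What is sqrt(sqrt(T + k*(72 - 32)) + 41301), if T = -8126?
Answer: sqrt(41301 + 2*I*sqrt(1889)) ≈ 203.23 + 0.214*I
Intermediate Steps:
k = 57/4 (k = (28 + 29)/4 = (1/4)*57 = 57/4 ≈ 14.250)
sqrt(sqrt(T + k*(72 - 32)) + 41301) = sqrt(sqrt(-8126 + 57*(72 - 32)/4) + 41301) = sqrt(sqrt(-8126 + (57/4)*40) + 41301) = sqrt(sqrt(-8126 + 570) + 41301) = sqrt(sqrt(-7556) + 41301) = sqrt(2*I*sqrt(1889) + 41301) = sqrt(41301 + 2*I*sqrt(1889))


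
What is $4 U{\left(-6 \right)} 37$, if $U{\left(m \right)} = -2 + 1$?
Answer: $-148$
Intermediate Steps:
$U{\left(m \right)} = -1$
$4 U{\left(-6 \right)} 37 = 4 \left(-1\right) 37 = \left(-4\right) 37 = -148$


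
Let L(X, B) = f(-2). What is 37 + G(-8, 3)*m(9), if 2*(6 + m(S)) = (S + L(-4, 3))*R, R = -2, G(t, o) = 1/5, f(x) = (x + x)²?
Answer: 154/5 ≈ 30.800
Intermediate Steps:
f(x) = 4*x² (f(x) = (2*x)² = 4*x²)
L(X, B) = 16 (L(X, B) = 4*(-2)² = 4*4 = 16)
G(t, o) = ⅕
m(S) = -22 - S (m(S) = -6 + ((S + 16)*(-2))/2 = -6 + ((16 + S)*(-2))/2 = -6 + (-32 - 2*S)/2 = -6 + (-16 - S) = -22 - S)
37 + G(-8, 3)*m(9) = 37 + (-22 - 1*9)/5 = 37 + (-22 - 9)/5 = 37 + (⅕)*(-31) = 37 - 31/5 = 154/5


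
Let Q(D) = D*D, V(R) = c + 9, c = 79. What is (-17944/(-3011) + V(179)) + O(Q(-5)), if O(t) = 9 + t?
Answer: 385286/3011 ≈ 127.96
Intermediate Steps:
V(R) = 88 (V(R) = 79 + 9 = 88)
Q(D) = D²
(-17944/(-3011) + V(179)) + O(Q(-5)) = (-17944/(-3011) + 88) + (9 + (-5)²) = (-17944*(-1/3011) + 88) + (9 + 25) = (17944/3011 + 88) + 34 = 282912/3011 + 34 = 385286/3011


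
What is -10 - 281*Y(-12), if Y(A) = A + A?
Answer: 6734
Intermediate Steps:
Y(A) = 2*A
-10 - 281*Y(-12) = -10 - 562*(-12) = -10 - 281*(-24) = -10 + 6744 = 6734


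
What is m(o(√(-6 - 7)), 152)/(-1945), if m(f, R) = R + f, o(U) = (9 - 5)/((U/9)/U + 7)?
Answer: -2441/31120 ≈ -0.078438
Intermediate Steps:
o(U) = 9/16 (o(U) = 4/((U*(⅑))/U + 7) = 4/((U/9)/U + 7) = 4/(⅑ + 7) = 4/(64/9) = 4*(9/64) = 9/16)
m(o(√(-6 - 7)), 152)/(-1945) = (152 + 9/16)/(-1945) = (2441/16)*(-1/1945) = -2441/31120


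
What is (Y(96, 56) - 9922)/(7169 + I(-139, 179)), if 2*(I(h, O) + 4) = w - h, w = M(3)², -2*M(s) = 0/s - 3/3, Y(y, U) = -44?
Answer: -79728/57877 ≈ -1.3775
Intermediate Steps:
M(s) = ½ (M(s) = -(0/s - 3/3)/2 = -(0 - 3*⅓)/2 = -(0 - 1)/2 = -½*(-1) = ½)
w = ¼ (w = (½)² = ¼ ≈ 0.25000)
I(h, O) = -31/8 - h/2 (I(h, O) = -4 + (¼ - h)/2 = -4 + (⅛ - h/2) = -31/8 - h/2)
(Y(96, 56) - 9922)/(7169 + I(-139, 179)) = (-44 - 9922)/(7169 + (-31/8 - ½*(-139))) = -9966/(7169 + (-31/8 + 139/2)) = -9966/(7169 + 525/8) = -9966/57877/8 = -9966*8/57877 = -79728/57877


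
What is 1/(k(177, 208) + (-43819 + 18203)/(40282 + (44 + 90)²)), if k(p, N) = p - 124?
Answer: 29119/1530499 ≈ 0.019026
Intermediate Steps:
k(p, N) = -124 + p
1/(k(177, 208) + (-43819 + 18203)/(40282 + (44 + 90)²)) = 1/((-124 + 177) + (-43819 + 18203)/(40282 + (44 + 90)²)) = 1/(53 - 25616/(40282 + 134²)) = 1/(53 - 25616/(40282 + 17956)) = 1/(53 - 25616/58238) = 1/(53 - 25616*1/58238) = 1/(53 - 12808/29119) = 1/(1530499/29119) = 29119/1530499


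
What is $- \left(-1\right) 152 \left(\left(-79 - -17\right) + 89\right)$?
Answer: $4104$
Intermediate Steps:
$- \left(-1\right) 152 \left(\left(-79 - -17\right) + 89\right) = - \left(-152\right) \left(\left(-79 + 17\right) + 89\right) = - \left(-152\right) \left(-62 + 89\right) = - \left(-152\right) 27 = \left(-1\right) \left(-4104\right) = 4104$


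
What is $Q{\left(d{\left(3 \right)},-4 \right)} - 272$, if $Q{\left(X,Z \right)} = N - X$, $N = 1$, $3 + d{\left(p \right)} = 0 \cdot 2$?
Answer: $-268$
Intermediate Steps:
$d{\left(p \right)} = -3$ ($d{\left(p \right)} = -3 + 0 \cdot 2 = -3 + 0 = -3$)
$Q{\left(X,Z \right)} = 1 - X$
$Q{\left(d{\left(3 \right)},-4 \right)} - 272 = \left(1 - -3\right) - 272 = \left(1 + 3\right) - 272 = 4 - 272 = -268$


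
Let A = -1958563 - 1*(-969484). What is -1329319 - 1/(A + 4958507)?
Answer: -5276636059533/3969428 ≈ -1.3293e+6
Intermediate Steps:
A = -989079 (A = -1958563 + 969484 = -989079)
-1329319 - 1/(A + 4958507) = -1329319 - 1/(-989079 + 4958507) = -1329319 - 1/3969428 = -5276636059533/3969428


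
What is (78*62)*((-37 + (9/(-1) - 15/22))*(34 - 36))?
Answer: 4966572/11 ≈ 4.5151e+5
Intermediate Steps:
(78*62)*((-37 + (9/(-1) - 15/22))*(34 - 36)) = 4836*((-37 + (9*(-1) - 15*1/22))*(-2)) = 4836*((-37 + (-9 - 15/22))*(-2)) = 4836*((-37 - 213/22)*(-2)) = 4836*(-1027/22*(-2)) = 4836*(1027/11) = 4966572/11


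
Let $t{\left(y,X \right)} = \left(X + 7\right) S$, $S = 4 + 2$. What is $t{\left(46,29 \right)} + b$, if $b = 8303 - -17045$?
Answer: $25564$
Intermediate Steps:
$S = 6$
$t{\left(y,X \right)} = 42 + 6 X$ ($t{\left(y,X \right)} = \left(X + 7\right) 6 = \left(7 + X\right) 6 = 42 + 6 X$)
$b = 25348$ ($b = 8303 + 17045 = 25348$)
$t{\left(46,29 \right)} + b = \left(42 + 6 \cdot 29\right) + 25348 = \left(42 + 174\right) + 25348 = 216 + 25348 = 25564$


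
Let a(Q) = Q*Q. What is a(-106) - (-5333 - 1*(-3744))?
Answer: 12825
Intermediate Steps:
a(Q) = Q²
a(-106) - (-5333 - 1*(-3744)) = (-106)² - (-5333 - 1*(-3744)) = 11236 - (-5333 + 3744) = 11236 - 1*(-1589) = 11236 + 1589 = 12825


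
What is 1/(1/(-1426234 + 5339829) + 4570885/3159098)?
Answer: 12363430137310/17888595840673 ≈ 0.69113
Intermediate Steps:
1/(1/(-1426234 + 5339829) + 4570885/3159098) = 1/(1/3913595 + 4570885*(1/3159098)) = 1/(1/3913595 + 4570885/3159098) = 1/(17888595840673/12363430137310) = 12363430137310/17888595840673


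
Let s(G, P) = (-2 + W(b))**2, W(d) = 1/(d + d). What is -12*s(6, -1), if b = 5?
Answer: -1083/25 ≈ -43.320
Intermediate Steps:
W(d) = 1/(2*d)
s(G, P) = 361/100 (s(G, P) = (-2 + (1/2)/5)**2 = (-2 + (1/2)*(1/5))**2 = (-2 + 1/10)**2 = (-19/10)**2 = 361/100)
-12*s(6, -1) = -12*361/100 = -1083/25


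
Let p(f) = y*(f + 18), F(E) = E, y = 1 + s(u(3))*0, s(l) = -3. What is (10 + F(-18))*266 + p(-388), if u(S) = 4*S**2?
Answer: -2498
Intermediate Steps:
y = 1 (y = 1 - 3*0 = 1 + 0 = 1)
p(f) = 18 + f (p(f) = 1*(f + 18) = 1*(18 + f) = 18 + f)
(10 + F(-18))*266 + p(-388) = (10 - 18)*266 + (18 - 388) = -8*266 - 370 = -2128 - 370 = -2498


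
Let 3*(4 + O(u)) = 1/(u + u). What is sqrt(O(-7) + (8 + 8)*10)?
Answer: sqrt(275142)/42 ≈ 12.489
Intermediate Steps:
O(u) = -4 + 1/(6*u) (O(u) = -4 + 1/(3*(u + u)) = -4 + 1/(3*((2*u))) = -4 + (1/(2*u))/3 = -4 + 1/(6*u))
sqrt(O(-7) + (8 + 8)*10) = sqrt((-4 + (1/6)/(-7)) + (8 + 8)*10) = sqrt((-4 + (1/6)*(-1/7)) + 16*10) = sqrt((-4 - 1/42) + 160) = sqrt(-169/42 + 160) = sqrt(6551/42) = sqrt(275142)/42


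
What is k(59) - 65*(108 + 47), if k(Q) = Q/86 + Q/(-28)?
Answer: -12132011/1204 ≈ -10076.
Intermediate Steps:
k(Q) = -29*Q/1204 (k(Q) = Q*(1/86) + Q*(-1/28) = Q/86 - Q/28 = -29*Q/1204)
k(59) - 65*(108 + 47) = -29/1204*59 - 65*(108 + 47) = -1711/1204 - 65*155 = -1711/1204 - 1*10075 = -1711/1204 - 10075 = -12132011/1204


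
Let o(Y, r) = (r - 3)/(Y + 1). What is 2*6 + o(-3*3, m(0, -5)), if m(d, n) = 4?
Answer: 95/8 ≈ 11.875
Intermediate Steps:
o(Y, r) = (-3 + r)/(1 + Y)
2*6 + o(-3*3, m(0, -5)) = 2*6 + (-3 + 4)/(1 - 3*3) = 12 + 1/(1 - 9) = 12 + 1/(-8) = 12 - 1/8*1 = 12 - 1/8 = 95/8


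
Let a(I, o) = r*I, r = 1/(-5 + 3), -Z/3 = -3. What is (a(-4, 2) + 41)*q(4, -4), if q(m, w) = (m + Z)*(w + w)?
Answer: -4472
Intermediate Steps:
Z = 9 (Z = -3*(-3) = 9)
r = -1/2 (r = 1/(-2) = -1/2 ≈ -0.50000)
a(I, o) = -I/2
q(m, w) = 2*w*(9 + m) (q(m, w) = (m + 9)*(w + w) = (9 + m)*(2*w) = 2*w*(9 + m))
(a(-4, 2) + 41)*q(4, -4) = (-1/2*(-4) + 41)*(2*(-4)*(9 + 4)) = (2 + 41)*(2*(-4)*13) = 43*(-104) = -4472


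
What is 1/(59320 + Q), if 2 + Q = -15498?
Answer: 1/43820 ≈ 2.2821e-5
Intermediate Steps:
Q = -15500 (Q = -2 - 15498 = -15500)
1/(59320 + Q) = 1/(59320 - 15500) = 1/43820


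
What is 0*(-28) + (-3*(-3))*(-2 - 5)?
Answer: -63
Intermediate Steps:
0*(-28) + (-3*(-3))*(-2 - 5) = 0 + 9*(-7) = 0 - 63 = -63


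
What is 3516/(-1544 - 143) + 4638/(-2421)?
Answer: -5445514/1361409 ≈ -3.9999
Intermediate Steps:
3516/(-1544 - 143) + 4638/(-2421) = 3516/(-1687) + 4638*(-1/2421) = 3516*(-1/1687) - 1546/807 = -3516/1687 - 1546/807 = -5445514/1361409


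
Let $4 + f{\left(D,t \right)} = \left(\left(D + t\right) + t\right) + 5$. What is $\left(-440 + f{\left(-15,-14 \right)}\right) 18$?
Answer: $-8676$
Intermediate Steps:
$f{\left(D,t \right)} = 1 + D + 2 t$ ($f{\left(D,t \right)} = -4 + \left(\left(\left(D + t\right) + t\right) + 5\right) = -4 + \left(\left(D + 2 t\right) + 5\right) = -4 + \left(5 + D + 2 t\right) = 1 + D + 2 t$)
$\left(-440 + f{\left(-15,-14 \right)}\right) 18 = \left(-440 + \left(1 - 15 + 2 \left(-14\right)\right)\right) 18 = \left(-440 - 42\right) 18 = \left(-482\right) 18 = -8676$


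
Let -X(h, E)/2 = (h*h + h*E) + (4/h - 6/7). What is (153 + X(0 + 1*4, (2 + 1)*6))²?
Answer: 26569/49 ≈ 542.22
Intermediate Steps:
X(h, E) = 12/7 - 8/h - 2*h² - 2*E*h (X(h, E) = -2*((h*h + h*E) + (4/h - 6/7)) = -2*((h² + E*h) + (4/h - 6*⅐)) = -2*((h² + E*h) + (4/h - 6/7)) = -2*((h² + E*h) + (-6/7 + 4/h)) = -2*(-6/7 + h² + 4/h + E*h) = 12/7 - 8/h - 2*h² - 2*E*h)
(153 + X(0 + 1*4, (2 + 1)*6))² = (153 + (12/7 - 8/(0 + 1*4) - 2*(0 + 1*4)² - 2*(2 + 1)*6*(0 + 1*4)))² = (153 + (12/7 - 8/(0 + 4) - 2*(0 + 4)² - 2*3*6*(0 + 4)))² = (153 + (12/7 - 8/4 - 2*4² - 2*18*4))² = (153 + (12/7 - 8*¼ - 2*16 - 144))² = (153 + (12/7 - 2 - 32 - 144))² = (153 - 1234/7)² = (-163/7)² = 26569/49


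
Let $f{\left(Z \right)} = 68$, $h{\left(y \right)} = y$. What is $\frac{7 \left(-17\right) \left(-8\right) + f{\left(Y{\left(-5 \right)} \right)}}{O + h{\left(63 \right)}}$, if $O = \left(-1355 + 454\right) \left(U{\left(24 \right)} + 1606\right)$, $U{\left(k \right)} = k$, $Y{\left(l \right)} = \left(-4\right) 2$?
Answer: $- \frac{1020}{1468567} \approx -0.00069455$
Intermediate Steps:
$Y{\left(l \right)} = -8$
$O = -1468630$ ($O = \left(-1355 + 454\right) \left(24 + 1606\right) = \left(-901\right) 1630 = -1468630$)
$\frac{7 \left(-17\right) \left(-8\right) + f{\left(Y{\left(-5 \right)} \right)}}{O + h{\left(63 \right)}} = \frac{7 \left(-17\right) \left(-8\right) + 68}{-1468630 + 63} = \frac{\left(-119\right) \left(-8\right) + 68}{-1468567} = \left(952 + 68\right) \left(- \frac{1}{1468567}\right) = 1020 \left(- \frac{1}{1468567}\right) = - \frac{1020}{1468567}$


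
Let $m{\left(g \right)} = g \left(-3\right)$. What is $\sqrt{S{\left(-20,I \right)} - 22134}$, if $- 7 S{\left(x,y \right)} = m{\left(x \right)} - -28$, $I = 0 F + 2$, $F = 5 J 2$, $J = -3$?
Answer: $\frac{i \sqrt{1085182}}{7} \approx 148.82 i$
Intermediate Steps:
$F = -30$ ($F = 5 \left(-3\right) 2 = \left(-15\right) 2 = -30$)
$m{\left(g \right)} = - 3 g$
$I = 2$ ($I = 0 \left(-30\right) + 2 = 0 + 2 = 2$)
$S{\left(x,y \right)} = -4 + \frac{3 x}{7}$ ($S{\left(x,y \right)} = - \frac{- 3 x - -28}{7} = - \frac{- 3 x + 28}{7} = - \frac{28 - 3 x}{7} = -4 + \frac{3 x}{7}$)
$\sqrt{S{\left(-20,I \right)} - 22134} = \sqrt{\left(-4 + \frac{3}{7} \left(-20\right)\right) - 22134} = \sqrt{\left(-4 - \frac{60}{7}\right) - 22134} = \sqrt{- \frac{88}{7} - 22134} = \sqrt{- \frac{155026}{7}} = \frac{i \sqrt{1085182}}{7}$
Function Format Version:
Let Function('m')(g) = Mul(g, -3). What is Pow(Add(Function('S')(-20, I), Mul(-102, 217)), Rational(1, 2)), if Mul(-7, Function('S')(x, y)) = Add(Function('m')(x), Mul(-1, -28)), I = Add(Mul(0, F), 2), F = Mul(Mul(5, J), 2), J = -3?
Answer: Mul(Rational(1, 7), I, Pow(1085182, Rational(1, 2))) ≈ Mul(148.82, I)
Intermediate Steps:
F = -30 (F = Mul(Mul(5, -3), 2) = Mul(-15, 2) = -30)
Function('m')(g) = Mul(-3, g)
I = 2 (I = Add(Mul(0, -30), 2) = Add(0, 2) = 2)
Function('S')(x, y) = Add(-4, Mul(Rational(3, 7), x)) (Function('S')(x, y) = Mul(Rational(-1, 7), Add(Mul(-3, x), Mul(-1, -28))) = Mul(Rational(-1, 7), Add(Mul(-3, x), 28)) = Mul(Rational(-1, 7), Add(28, Mul(-3, x))) = Add(-4, Mul(Rational(3, 7), x)))
Pow(Add(Function('S')(-20, I), Mul(-102, 217)), Rational(1, 2)) = Pow(Add(Add(-4, Mul(Rational(3, 7), -20)), Mul(-102, 217)), Rational(1, 2)) = Pow(Add(Add(-4, Rational(-60, 7)), -22134), Rational(1, 2)) = Pow(Add(Rational(-88, 7), -22134), Rational(1, 2)) = Pow(Rational(-155026, 7), Rational(1, 2)) = Mul(Rational(1, 7), I, Pow(1085182, Rational(1, 2)))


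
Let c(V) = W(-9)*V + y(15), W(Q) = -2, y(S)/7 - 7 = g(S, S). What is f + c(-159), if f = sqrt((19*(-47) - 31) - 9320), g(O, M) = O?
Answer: 472 + 2*I*sqrt(2561) ≈ 472.0 + 101.21*I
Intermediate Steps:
y(S) = 49 + 7*S
c(V) = 154 - 2*V (c(V) = -2*V + (49 + 7*15) = -2*V + (49 + 105) = -2*V + 154 = 154 - 2*V)
f = 2*I*sqrt(2561) (f = sqrt((-893 - 31) - 9320) = sqrt(-924 - 9320) = sqrt(-10244) = 2*I*sqrt(2561) ≈ 101.21*I)
f + c(-159) = 2*I*sqrt(2561) + (154 - 2*(-159)) = 2*I*sqrt(2561) + (154 + 318) = 2*I*sqrt(2561) + 472 = 472 + 2*I*sqrt(2561)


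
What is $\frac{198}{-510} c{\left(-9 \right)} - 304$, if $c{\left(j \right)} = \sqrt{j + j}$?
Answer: $-304 - \frac{99 i \sqrt{2}}{85} \approx -304.0 - 1.6471 i$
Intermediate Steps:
$c{\left(j \right)} = \sqrt{2} \sqrt{j}$ ($c{\left(j \right)} = \sqrt{2 j} = \sqrt{2} \sqrt{j}$)
$\frac{198}{-510} c{\left(-9 \right)} - 304 = \frac{198}{-510} \sqrt{2} \sqrt{-9} - 304 = 198 \left(- \frac{1}{510}\right) \sqrt{2} \cdot 3 i - 304 = - \frac{33 \cdot 3 i \sqrt{2}}{85} - 304 = - \frac{99 i \sqrt{2}}{85} - 304 = -304 - \frac{99 i \sqrt{2}}{85}$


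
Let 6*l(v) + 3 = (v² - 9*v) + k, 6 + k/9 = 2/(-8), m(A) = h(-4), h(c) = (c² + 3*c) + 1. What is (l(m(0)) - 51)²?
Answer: 2374681/576 ≈ 4122.7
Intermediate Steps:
h(c) = 1 + c² + 3*c
m(A) = 5 (m(A) = 1 + (-4)² + 3*(-4) = 1 + 16 - 12 = 5)
k = -225/4 (k = -54 + 9*(2/(-8)) = -54 + 9*(2*(-⅛)) = -54 + 9*(-¼) = -54 - 9/4 = -225/4 ≈ -56.250)
l(v) = -79/8 - 3*v/2 + v²/6 (l(v) = -½ + ((v² - 9*v) - 225/4)/6 = -½ + (-225/4 + v² - 9*v)/6 = -½ + (-75/8 - 3*v/2 + v²/6) = -79/8 - 3*v/2 + v²/6)
(l(m(0)) - 51)² = ((-79/8 - 3/2*5 + (⅙)*5²) - 51)² = ((-79/8 - 15/2 + (⅙)*25) - 51)² = ((-79/8 - 15/2 + 25/6) - 51)² = (-317/24 - 51)² = (-1541/24)² = 2374681/576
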